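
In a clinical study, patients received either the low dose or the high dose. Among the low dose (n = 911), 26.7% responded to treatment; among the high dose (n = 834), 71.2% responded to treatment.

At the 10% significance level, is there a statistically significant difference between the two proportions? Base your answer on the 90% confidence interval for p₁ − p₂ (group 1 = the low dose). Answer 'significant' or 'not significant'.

significant

Each SE is √(p̂(1−p̂)/n): √(0.2670·0.7330/911) = 0.01466 and √(0.7120·0.2880/834) = 0.01568.
SE(p̂₁ − p̂₂) = √(SE₁² + SE₂²) = √(0.0002149156 + 0.0002458624) = 0.02147, since the two samples are independent.
At 90% confidence z* = 1.645; margin = 1.645 × 0.02147 = 0.03532.
The difference is 0.2670 − 0.7120 = -0.4450, so the interval is -0.4450 ± 0.03532 = (-0.48032, -0.40968).
The interval (-0.48032, -0.40968) does not contain 0, so the difference is significant.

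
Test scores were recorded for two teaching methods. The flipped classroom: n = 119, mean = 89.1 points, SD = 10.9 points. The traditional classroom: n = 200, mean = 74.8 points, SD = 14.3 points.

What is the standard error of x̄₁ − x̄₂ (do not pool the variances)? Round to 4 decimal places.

SE₁ = s₁/√n₁ = 10.9/√119 = 0.9992; SE₂ = 14.3/√200 = 1.0112.
Independent samples, unequal variances: SE_diff = √(SE₁² + SE₂²) = √(0.99840064 + 1.02252544) = 1.4216.

1.4216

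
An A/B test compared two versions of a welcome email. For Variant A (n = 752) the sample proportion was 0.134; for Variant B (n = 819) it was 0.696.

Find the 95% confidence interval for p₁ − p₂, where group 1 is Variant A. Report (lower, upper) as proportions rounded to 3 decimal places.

(-0.602, -0.522)

The two standard errors are √(0.1340×0.8660/752) = 0.01242 and √(0.6960×0.3040/819) = 0.01607.
Because the samples are independent, SE_diff = √(0.01242² + 0.01607²) = 0.02031.
Using z* = 1.960 for 95%, ME = 1.960 × 0.02031 = 0.03981.
p̂₁ − p̂₂ = -0.5620; interval -0.5620 ± 0.03981 gives (-0.602, -0.522).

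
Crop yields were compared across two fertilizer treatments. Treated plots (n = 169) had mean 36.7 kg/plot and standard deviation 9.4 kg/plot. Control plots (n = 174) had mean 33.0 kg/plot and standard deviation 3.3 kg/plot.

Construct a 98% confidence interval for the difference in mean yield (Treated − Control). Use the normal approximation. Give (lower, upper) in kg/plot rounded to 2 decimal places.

(1.92, 5.48)

Per-group SEs: s₁/√n₁ = 9.4/√169 = 0.7231, s₂/√n₂ = 3.3/√174 = 0.2502.
Unpooled SE of the difference: √(0.52287361 + 0.06260004) = 0.7652.
Margin of error = z* · SE = 2.326 × 0.7652 = 1.7799.
x̄₁ − x̄₂ = 36.7 − 33.0 = 3.7000.
CI: 3.7000 ± 1.7799 = (1.92, 5.48).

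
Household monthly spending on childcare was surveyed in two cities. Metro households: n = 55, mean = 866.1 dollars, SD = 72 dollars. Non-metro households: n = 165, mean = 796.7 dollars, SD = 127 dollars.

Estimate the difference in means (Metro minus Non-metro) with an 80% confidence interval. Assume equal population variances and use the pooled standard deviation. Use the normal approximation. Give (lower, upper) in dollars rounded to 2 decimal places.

Pooled variance s_p² = [54·72² + 164·127²] / (55+165−2) = 13417.8532, so s_p = 115.8355.
SE_diff = s_p·√(1/n₁ + 1/n₂) = 115.8355·√(1/55 + 1/165) = 18.0356.
z* = 1.282; margin = 1.282 × 18.0356 = 23.1216.
Difference = 866.1 − 796.7 = 69.4000.
69.4000 ± 23.1216 → (46.28, 92.52).

(46.28, 92.52)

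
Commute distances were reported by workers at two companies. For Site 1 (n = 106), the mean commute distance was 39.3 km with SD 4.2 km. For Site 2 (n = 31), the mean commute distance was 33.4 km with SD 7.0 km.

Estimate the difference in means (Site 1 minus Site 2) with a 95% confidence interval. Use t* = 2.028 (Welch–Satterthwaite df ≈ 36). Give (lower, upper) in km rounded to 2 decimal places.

(3.22, 8.58)

Standard errors of each mean: 4.2/√106 = 0.4079 and 7.0/√31 = 1.2572.
SE(x̄₁ − x̄₂) = √(0.4079² + 1.2572²) = 1.3217 for independent samples with unequal variances.
With t* = 2.028, the margin is 2.028 × 1.3217 = 2.6804.
x̄₁ − x̄₂ = 39.3 − 33.4 = 5.9000; the interval is 5.9000 ± 2.6804 = (3.22, 8.58).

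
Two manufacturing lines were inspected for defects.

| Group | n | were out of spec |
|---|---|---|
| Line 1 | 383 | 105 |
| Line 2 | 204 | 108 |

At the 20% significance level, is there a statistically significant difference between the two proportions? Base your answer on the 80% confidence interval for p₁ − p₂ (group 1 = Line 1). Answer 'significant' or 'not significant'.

significant

Sample proportions: 105/383 = 0.2742, 108/204 = 0.5294.
Each SE is √(p̂(1−p̂)/n): √(0.2742·0.7258/383) = 0.02280 and √(0.5294·0.4706/204) = 0.03495.
SE(p̂₁ − p̂₂) = √(SE₁² + SE₂²) = √(0.00051984 + 0.0012215025) = 0.04173, since the two samples are independent.
At 80% confidence z* = 1.282; margin = 1.282 × 0.04173 = 0.05350.
The difference is 0.2742 − 0.5294 = -0.2552, so the interval is -0.2552 ± 0.05350 = (-0.30870, -0.20170).
The interval (-0.30870, -0.20170) does not contain 0, so the difference is significant.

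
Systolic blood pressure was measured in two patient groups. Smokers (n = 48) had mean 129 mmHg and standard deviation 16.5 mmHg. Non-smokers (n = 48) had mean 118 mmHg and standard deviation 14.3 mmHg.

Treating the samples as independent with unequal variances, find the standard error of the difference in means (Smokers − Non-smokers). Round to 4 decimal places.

3.1515

Standard errors of each mean: 16.5/√48 = 2.3816 and 14.3/√48 = 2.0640.
SE(x̄₁ − x̄₂) = √(2.3816² + 2.0640²) = 3.1515 for independent samples with unequal variances.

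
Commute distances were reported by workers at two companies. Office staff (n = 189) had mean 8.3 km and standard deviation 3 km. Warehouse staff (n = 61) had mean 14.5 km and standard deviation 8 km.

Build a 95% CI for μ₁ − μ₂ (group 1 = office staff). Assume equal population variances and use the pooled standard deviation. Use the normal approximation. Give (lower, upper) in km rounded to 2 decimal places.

Pooled variance s_p² = [188·3² + 60·8²] / (189+61−2) = 22.3065, so s_p = 4.7230.
SE_diff = s_p·√(1/n₁ + 1/n₂) = 4.7230·√(1/189 + 1/61) = 0.6955.
z* = 1.960; margin = 1.960 × 0.6955 = 1.3632.
Difference = 8.3 − 14.5 = -6.2000.
-6.2000 ± 1.3632 → (-7.56, -4.84).

(-7.56, -4.84)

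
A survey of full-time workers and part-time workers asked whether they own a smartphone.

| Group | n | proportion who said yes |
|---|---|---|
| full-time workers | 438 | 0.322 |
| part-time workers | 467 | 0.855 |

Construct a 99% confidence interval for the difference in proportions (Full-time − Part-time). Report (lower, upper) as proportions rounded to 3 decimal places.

(-0.604, -0.462)

The two standard errors are √(0.3220×0.6780/438) = 0.02233 and √(0.8550×0.1450/467) = 0.01629.
Because the samples are independent, SE_diff = √(0.02233² + 0.01629²) = 0.02764.
Using z* = 2.576 for 99%, ME = 2.576 × 0.02764 = 0.07120.
p̂₁ − p̂₂ = -0.5330; interval -0.5330 ± 0.07120 gives (-0.604, -0.462).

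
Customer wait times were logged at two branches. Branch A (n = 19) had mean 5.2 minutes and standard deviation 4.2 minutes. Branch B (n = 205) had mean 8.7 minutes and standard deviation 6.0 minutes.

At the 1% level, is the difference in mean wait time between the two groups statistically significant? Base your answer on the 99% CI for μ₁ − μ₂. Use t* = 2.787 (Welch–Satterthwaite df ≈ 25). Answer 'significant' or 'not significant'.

SE₁ = s₁/√n₁ = 4.2/√19 = 0.9635; SE₂ = 6.0/√205 = 0.4191.
Independent samples, unequal variances: SE_diff = √(SE₁² + SE₂²) = √(0.92833225 + 0.17564481) = 1.0507.
t* = 2.787, so margin of error = 2.787 × 1.0507 = 2.9283.
Difference in means = 5.2 − 8.7 = -3.5000.
-3.5000 ± 2.9283 → (-6.4283, -0.5717).
The interval (-6.4283, -0.5717) does not contain 0, so the difference is significant.

significant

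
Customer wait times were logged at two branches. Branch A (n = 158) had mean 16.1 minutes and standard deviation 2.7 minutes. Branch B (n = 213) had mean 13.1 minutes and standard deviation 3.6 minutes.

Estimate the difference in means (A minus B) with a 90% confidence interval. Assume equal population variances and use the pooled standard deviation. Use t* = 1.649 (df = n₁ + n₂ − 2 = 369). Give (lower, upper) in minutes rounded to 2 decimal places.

(2.44, 3.56)

Pooled variance s_p² = [157·2.7² + 212·3.6²] / (158+213−2) = 10.5476, so s_p = 3.2477.
SE_diff = s_p·√(1/n₁ + 1/n₂) = 3.2477·√(1/158 + 1/213) = 0.3410.
t* = 1.649; margin = 1.649 × 0.3410 = 0.5623.
Difference = 16.1 − 13.1 = 3.0000.
3.0000 ± 0.5623 → (2.44, 3.56).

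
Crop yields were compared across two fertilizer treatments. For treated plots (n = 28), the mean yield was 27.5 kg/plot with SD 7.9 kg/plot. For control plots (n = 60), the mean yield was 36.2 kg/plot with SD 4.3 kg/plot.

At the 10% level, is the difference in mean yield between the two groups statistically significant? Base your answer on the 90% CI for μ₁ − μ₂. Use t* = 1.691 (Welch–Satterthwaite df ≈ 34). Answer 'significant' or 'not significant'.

significant

Standard errors of each mean: 7.9/√28 = 1.4930 and 4.3/√60 = 0.5551.
SE(x̄₁ − x̄₂) = √(1.4930² + 0.5551²) = 1.5929 for independent samples with unequal variances.
With t* = 1.691, the margin is 1.691 × 1.5929 = 2.6936.
x̄₁ − x̄₂ = 27.5 − 36.2 = -8.7000; the interval is -8.7000 ± 2.6936 = (-11.3936, -6.0064).
The interval (-11.3936, -6.0064) does not contain 0, so the difference is significant.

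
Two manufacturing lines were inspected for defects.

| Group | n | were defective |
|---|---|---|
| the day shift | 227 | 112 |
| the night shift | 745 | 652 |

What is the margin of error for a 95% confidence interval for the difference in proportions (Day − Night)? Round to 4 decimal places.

0.0692

First, p̂₁ = 112/227 = 0.4934; p̂₂ = 652/745 = 0.8752.
The two standard errors are √(0.4934×0.5066/227) = 0.03318 and √(0.8752×0.1248/745) = 0.01211.
Because the samples are independent, SE_diff = √(0.03318² + 0.01211²) = 0.03532.
Using z* = 1.960 for 95%, ME = 1.960 × 0.03532 = 0.06923.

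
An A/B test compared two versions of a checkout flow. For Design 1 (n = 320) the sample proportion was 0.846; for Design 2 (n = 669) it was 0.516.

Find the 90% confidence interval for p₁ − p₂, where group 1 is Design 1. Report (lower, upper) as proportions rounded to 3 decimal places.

The two standard errors are √(0.8460×0.1540/320) = 0.02018 and √(0.5160×0.4840/669) = 0.01932.
Because the samples are independent, SE_diff = √(0.02018² + 0.01932²) = 0.02794.
Using z* = 1.645 for 90%, ME = 1.645 × 0.02794 = 0.04596.
p̂₁ − p̂₂ = 0.3300; interval 0.3300 ± 0.04596 gives (0.284, 0.376).

(0.284, 0.376)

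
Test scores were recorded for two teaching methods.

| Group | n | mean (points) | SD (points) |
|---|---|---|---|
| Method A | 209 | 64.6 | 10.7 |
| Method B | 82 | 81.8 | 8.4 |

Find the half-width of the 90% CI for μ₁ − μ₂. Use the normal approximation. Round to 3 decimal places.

Per-group SEs: s₁/√n₁ = 10.7/√209 = 0.7401, s₂/√n₂ = 8.4/√82 = 0.9276.
Unpooled SE of the difference: √(0.54774801 + 0.86044176) = 1.1867.
Margin of error = z* · SE = 1.645 × 1.1867 = 1.9521.

1.952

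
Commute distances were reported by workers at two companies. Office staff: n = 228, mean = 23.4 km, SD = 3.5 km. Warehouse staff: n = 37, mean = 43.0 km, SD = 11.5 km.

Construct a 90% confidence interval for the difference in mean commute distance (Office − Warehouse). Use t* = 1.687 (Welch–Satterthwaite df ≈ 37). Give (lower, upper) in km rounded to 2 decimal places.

Standard errors of each mean: 3.5/√228 = 0.2318 and 11.5/√37 = 1.8906.
SE(x̄₁ − x̄₂) = √(0.2318² + 1.8906²) = 1.9048 for independent samples with unequal variances.
With t* = 1.687, the margin is 1.687 × 1.9048 = 3.2134.
x̄₁ − x̄₂ = 23.4 − 43.0 = -19.6000; the interval is -19.6000 ± 3.2134 = (-22.81, -16.39).

(-22.81, -16.39)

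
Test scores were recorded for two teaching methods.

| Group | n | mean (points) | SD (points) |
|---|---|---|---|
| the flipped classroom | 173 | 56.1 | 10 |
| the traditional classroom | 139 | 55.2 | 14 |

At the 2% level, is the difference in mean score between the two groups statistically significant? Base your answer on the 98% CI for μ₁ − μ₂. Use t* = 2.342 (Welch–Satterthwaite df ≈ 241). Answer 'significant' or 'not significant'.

Per-group SEs: s₁/√n₁ = 10/√173 = 0.7603, s₂/√n₂ = 14/√139 = 1.1875.
Unpooled SE of the difference: √(0.57805609 + 1.41015625) = 1.4100.
Margin of error = t* · SE = 2.342 × 1.4100 = 3.3022.
x̄₁ − x̄₂ = 56.1 − 55.2 = 0.9000.
CI: 0.9000 ± 3.3022 = (-2.4022, 4.2022).
The interval (-2.4022, 4.2022) contains 0, so the difference is not significant.

not significant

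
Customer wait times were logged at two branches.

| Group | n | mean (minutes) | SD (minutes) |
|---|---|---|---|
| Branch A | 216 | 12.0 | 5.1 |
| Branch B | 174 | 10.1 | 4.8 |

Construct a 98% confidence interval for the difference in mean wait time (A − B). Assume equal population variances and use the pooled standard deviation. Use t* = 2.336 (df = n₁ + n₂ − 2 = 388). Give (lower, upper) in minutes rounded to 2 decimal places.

s_p = √[((n₁−1)s₁² + (n₂−1)s₂²)/(n₁+n₂−2)] = √[(215·5.1² + 173·4.8²)/388] = 4.9685.
SE = 4.9685·√(1/216 + 1/174) = 0.5061.
With t* = 2.336, margin = 2.336 × 0.5061 = 1.1822.
x̄₁ − x̄₂ = 12.0 − 10.1 = 1.9000; interval 1.9000 ± 1.1822 = (0.72, 3.08).

(0.72, 3.08)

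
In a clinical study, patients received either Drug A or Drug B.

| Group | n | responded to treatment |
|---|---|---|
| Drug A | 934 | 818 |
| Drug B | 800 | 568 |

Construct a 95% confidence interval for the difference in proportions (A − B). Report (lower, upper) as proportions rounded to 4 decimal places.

(0.1279, 0.2037)

Sample proportions: 818/934 = 0.8758, 568/800 = 0.7100.
Each SE is √(p̂(1−p̂)/n): √(0.8758·0.1242/934) = 0.01079 and √(0.7100·0.2900/800) = 0.01604.
SE(p̂₁ − p̂₂) = √(SE₁² + SE₂²) = √(0.0001164241 + 0.0002572816) = 0.01933, since the two samples are independent.
At 95% confidence z* = 1.960; margin = 1.960 × 0.01933 = 0.03789.
The difference is 0.8758 − 0.7100 = 0.1658, so the interval is 0.1658 ± 0.03789 = (0.1279, 0.2037).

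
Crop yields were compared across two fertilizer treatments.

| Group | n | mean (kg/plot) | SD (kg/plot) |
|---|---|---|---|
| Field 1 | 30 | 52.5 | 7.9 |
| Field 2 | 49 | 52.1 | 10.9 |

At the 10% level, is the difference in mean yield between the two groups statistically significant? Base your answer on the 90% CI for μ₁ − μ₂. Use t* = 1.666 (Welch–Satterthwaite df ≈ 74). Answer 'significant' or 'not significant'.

Per-group SEs: s₁/√n₁ = 7.9/√30 = 1.4423, s₂/√n₂ = 10.9/√49 = 1.5571.
Unpooled SE of the difference: √(2.08022929 + 2.42456041) = 2.1224.
Margin of error = t* · SE = 1.666 × 2.1224 = 3.5359.
x̄₁ − x̄₂ = 52.5 − 52.1 = 0.4000.
CI: 0.4000 ± 3.5359 = (-3.1359, 3.9359).
The interval (-3.1359, 3.9359) contains 0, so the difference is not significant.

not significant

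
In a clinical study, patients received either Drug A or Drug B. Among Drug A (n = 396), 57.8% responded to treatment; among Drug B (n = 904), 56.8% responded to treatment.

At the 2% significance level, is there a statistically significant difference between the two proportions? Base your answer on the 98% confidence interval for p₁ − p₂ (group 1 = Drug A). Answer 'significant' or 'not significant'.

not significant

SE₁ = √(p̂₁(1−p̂₁)/n₁) = √(0.5780·0.4220/396) = 0.02482; SE₂ = √(0.5680·0.4320/904) = 0.01648.
Independent samples: SE of the difference = √(SE₁² + SE₂²) = √(0.0006160324 + 0.0002715904) = 0.02979.
z* for 98% confidence is 2.326, so the margin of error is 2.326 × 0.02979 = 0.06929.
Point estimate p̂₁ − p̂₂ = 0.5780 − 0.5680 = 0.0100.
0.0100 ± 0.06929 → (-0.05929, 0.07929).
The interval (-0.05929, 0.07929) contains 0, so the difference is not significant.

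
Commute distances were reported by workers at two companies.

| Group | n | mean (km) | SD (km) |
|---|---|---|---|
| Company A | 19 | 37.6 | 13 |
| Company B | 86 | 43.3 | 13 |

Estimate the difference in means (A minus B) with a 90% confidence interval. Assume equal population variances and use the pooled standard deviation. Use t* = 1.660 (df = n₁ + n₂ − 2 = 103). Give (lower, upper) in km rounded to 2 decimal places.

(-11.17, -0.23)

s_p = √[((n₁−1)s₁² + (n₂−1)s₂²)/(n₁+n₂−2)] = √[(18·13² + 85·13²)/103] = 13.0000.
SE = 13.0000·√(1/19 + 1/86) = 3.2954.
With t* = 1.660, margin = 1.660 × 3.2954 = 5.4704.
x̄₁ − x̄₂ = 37.6 − 43.3 = -5.7000; interval -5.7000 ± 5.4704 = (-11.17, -0.23).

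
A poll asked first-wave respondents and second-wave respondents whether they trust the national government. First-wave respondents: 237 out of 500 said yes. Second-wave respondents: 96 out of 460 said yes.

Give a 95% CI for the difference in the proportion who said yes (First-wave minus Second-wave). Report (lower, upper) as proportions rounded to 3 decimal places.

(0.208, 0.323)

First, p̂₁ = 237/500 = 0.4740; p̂₂ = 96/460 = 0.2087.
The two standard errors are √(0.4740×0.5260/500) = 0.02233 and √(0.2087×0.7913/460) = 0.01895.
Because the samples are independent, SE_diff = √(0.02233² + 0.01895²) = 0.02929.
Using z* = 1.960 for 95%, ME = 1.960 × 0.02929 = 0.05741.
p̂₁ − p̂₂ = 0.2653; interval 0.2653 ± 0.05741 gives (0.208, 0.323).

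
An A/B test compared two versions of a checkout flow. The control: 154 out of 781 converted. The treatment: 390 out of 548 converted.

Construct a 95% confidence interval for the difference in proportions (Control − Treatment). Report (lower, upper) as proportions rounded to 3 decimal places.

(-0.562, -0.467)

p̂₁ = 154/781 = 0.1972 and p̂₂ = 390/548 = 0.7117.
SE₁ = √(p̂₁(1−p̂₁)/n₁) = √(0.1972·0.8028/781) = 0.01424; SE₂ = √(0.7117·0.2883/548) = 0.01935.
Independent samples: SE of the difference = √(SE₁² + SE₂²) = √(0.0002027776 + 0.0003744225) = 0.02402.
z* for 95% confidence is 1.960, so the margin of error is 1.960 × 0.02402 = 0.04708.
Point estimate p̂₁ − p̂₂ = 0.1972 − 0.7117 = -0.5145.
-0.5145 ± 0.04708 → (-0.562, -0.467).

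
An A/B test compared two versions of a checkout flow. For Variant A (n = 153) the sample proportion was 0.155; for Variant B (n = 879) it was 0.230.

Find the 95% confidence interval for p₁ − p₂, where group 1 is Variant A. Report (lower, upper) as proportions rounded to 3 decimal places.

Each SE is √(p̂(1−p̂)/n): √(0.1550·0.8450/153) = 0.02926 and √(0.2300·0.7700/879) = 0.01419.
SE(p̂₁ − p̂₂) = √(SE₁² + SE₂²) = √(0.0008561476 + 0.0002013561) = 0.03252, since the two samples are independent.
At 95% confidence z* = 1.960; margin = 1.960 × 0.03252 = 0.06374.
The difference is 0.1550 − 0.2300 = -0.0750, so the interval is -0.0750 ± 0.06374 = (-0.139, -0.011).

(-0.139, -0.011)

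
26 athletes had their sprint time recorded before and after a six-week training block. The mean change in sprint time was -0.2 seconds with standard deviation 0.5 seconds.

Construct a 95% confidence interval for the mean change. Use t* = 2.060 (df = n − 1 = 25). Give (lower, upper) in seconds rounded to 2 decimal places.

(-0.40, 0.00)

This is a matched-pairs design, so SE = s_d/√n = 0.5/√26 = 0.0981.
Margin = 2.060 × 0.0981 = 0.2021; the interval is -0.2 ± 0.2021 = (-0.40, 0.00).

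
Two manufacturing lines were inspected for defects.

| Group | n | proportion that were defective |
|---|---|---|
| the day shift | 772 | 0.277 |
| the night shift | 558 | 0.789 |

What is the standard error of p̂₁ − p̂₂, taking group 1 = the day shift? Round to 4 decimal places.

SE₁ = √(p̂₁(1−p̂₁)/n₁) = √(0.2770·0.7230/772) = 0.01611; SE₂ = √(0.7890·0.2110/558) = 0.01727.
Independent samples: SE of the difference = √(SE₁² + SE₂²) = √(0.0002595321 + 0.0002982529) = 0.02362.

0.0236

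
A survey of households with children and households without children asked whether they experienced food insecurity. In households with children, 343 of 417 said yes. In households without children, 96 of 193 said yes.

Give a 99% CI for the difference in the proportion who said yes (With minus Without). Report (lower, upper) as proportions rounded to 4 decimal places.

(0.2206, 0.4296)

p̂₁ = 343/417 = 0.8225 and p̂₂ = 96/193 = 0.4974.
SE₁ = √(p̂₁(1−p̂₁)/n₁) = √(0.8225·0.1775/417) = 0.01871; SE₂ = √(0.4974·0.5026/193) = 0.03599.
Independent samples: SE of the difference = √(SE₁² + SE₂²) = √(0.0003500641 + 0.0012952801) = 0.04056.
z* for 99% confidence is 2.576, so the margin of error is 2.576 × 0.04056 = 0.10448.
Point estimate p̂₁ − p̂₂ = 0.8225 − 0.4974 = 0.3251.
0.3251 ± 0.10448 → (0.2206, 0.4296).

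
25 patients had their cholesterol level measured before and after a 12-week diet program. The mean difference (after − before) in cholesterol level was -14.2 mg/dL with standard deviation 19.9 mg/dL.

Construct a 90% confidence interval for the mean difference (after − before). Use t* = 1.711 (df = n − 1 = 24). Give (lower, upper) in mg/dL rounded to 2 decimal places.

(-21.01, -7.39)

This is a matched-pairs design, so SE = s_d/√n = 19.9/√25 = 3.9800.
Margin = 1.711 × 3.9800 = 6.8098; the interval is -14.2 ± 6.8098 = (-21.01, -7.39).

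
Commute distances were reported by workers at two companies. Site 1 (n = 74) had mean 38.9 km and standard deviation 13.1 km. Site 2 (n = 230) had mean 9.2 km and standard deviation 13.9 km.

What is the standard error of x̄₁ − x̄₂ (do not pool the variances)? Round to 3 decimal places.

1.777

Standard errors of each mean: 13.1/√74 = 1.5228 and 13.9/√230 = 0.9165.
SE(x̄₁ − x̄₂) = √(1.5228² + 0.9165²) = 1.7773 for independent samples with unequal variances.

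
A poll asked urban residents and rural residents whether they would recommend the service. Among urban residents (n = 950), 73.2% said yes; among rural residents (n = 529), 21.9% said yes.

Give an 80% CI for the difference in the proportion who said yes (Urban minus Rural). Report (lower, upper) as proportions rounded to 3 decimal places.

The two standard errors are √(0.7320×0.2680/950) = 0.01437 and √(0.2190×0.7810/529) = 0.01798.
Because the samples are independent, SE_diff = √(0.01437² + 0.01798²) = 0.02302.
Using z* = 1.282 for 80%, ME = 1.282 × 0.02302 = 0.02951.
p̂₁ − p̂₂ = 0.5130; interval 0.5130 ± 0.02951 gives (0.483, 0.543).

(0.483, 0.543)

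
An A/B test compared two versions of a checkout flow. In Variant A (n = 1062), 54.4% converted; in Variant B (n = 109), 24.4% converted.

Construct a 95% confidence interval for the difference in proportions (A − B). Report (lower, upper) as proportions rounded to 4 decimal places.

(0.2140, 0.3860)

The two standard errors are √(0.5440×0.4560/1062) = 0.01528 and √(0.2440×0.7560/109) = 0.04114.
Because the samples are independent, SE_diff = √(0.01528² + 0.04114²) = 0.04389.
Using z* = 1.960 for 95%, ME = 1.960 × 0.04389 = 0.08602.
p̂₁ − p̂₂ = 0.3000; interval 0.3000 ± 0.08602 gives (0.2140, 0.3860).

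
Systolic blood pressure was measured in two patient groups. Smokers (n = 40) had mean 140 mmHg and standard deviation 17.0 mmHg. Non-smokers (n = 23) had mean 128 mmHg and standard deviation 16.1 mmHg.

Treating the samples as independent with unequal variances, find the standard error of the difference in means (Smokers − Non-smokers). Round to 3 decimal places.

4.301

Per-group SEs: s₁/√n₁ = 17.0/√40 = 2.6879, s₂/√n₂ = 16.1/√23 = 3.3571.
Unpooled SE of the difference: √(7.22480641 + 11.27012041) = 4.3006.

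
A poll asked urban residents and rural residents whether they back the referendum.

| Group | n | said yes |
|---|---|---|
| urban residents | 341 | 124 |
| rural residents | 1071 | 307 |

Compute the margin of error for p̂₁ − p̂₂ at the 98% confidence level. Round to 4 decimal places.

p̂₁ = 124/341 = 0.3636 and p̂₂ = 307/1071 = 0.2866.
SE₁ = √(p̂₁(1−p̂₁)/n₁) = √(0.3636·0.6364/341) = 0.02605; SE₂ = √(0.2866·0.7134/1071) = 0.01382.
Independent samples: SE of the difference = √(SE₁² + SE₂²) = √(0.0006786025 + 0.0001909924) = 0.02949.
z* for 98% confidence is 2.326, so the margin of error is 2.326 × 0.02949 = 0.06859.

0.0686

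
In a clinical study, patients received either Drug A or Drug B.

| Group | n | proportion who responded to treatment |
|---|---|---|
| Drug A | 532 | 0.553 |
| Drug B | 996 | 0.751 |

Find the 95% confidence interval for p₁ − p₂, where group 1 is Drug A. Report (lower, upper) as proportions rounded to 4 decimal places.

(-0.2481, -0.1479)

SE₁ = √(p̂₁(1−p̂₁)/n₁) = √(0.5530·0.4470/532) = 0.02156; SE₂ = √(0.7510·0.2490/996) = 0.01370.
Independent samples: SE of the difference = √(SE₁² + SE₂²) = √(0.0004648336 + 0.00018769) = 0.02554.
z* for 95% confidence is 1.960, so the margin of error is 1.960 × 0.02554 = 0.05006.
Point estimate p̂₁ − p̂₂ = 0.5530 − 0.7510 = -0.1980.
-0.1980 ± 0.05006 → (-0.2481, -0.1479).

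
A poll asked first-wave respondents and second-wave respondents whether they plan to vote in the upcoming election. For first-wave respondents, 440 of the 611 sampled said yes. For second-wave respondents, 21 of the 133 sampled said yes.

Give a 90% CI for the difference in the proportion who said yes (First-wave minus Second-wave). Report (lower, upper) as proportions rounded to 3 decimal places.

First, p̂₁ = 440/611 = 0.7201; p̂₂ = 21/133 = 0.1579.
The two standard errors are √(0.7201×0.2799/611) = 0.01816 and √(0.1579×0.8421/133) = 0.03162.
Because the samples are independent, SE_diff = √(0.01816² + 0.03162²) = 0.03646.
Using z* = 1.645 for 90%, ME = 1.645 × 0.03646 = 0.05998.
p̂₁ − p̂₂ = 0.5622; interval 0.5622 ± 0.05998 gives (0.502, 0.622).

(0.502, 0.622)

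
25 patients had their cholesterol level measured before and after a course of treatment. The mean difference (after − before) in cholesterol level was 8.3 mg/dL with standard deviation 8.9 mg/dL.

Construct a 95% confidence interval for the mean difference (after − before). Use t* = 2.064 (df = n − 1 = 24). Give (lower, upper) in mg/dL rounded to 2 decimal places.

Paired design: SE = s_d/√n = 8.9/√25 = 1.7800.
t* = 2.064; margin of error = 2.064 × 1.7800 = 3.6739.
8.3 ± 3.6739 → (4.63, 11.97).

(4.63, 11.97)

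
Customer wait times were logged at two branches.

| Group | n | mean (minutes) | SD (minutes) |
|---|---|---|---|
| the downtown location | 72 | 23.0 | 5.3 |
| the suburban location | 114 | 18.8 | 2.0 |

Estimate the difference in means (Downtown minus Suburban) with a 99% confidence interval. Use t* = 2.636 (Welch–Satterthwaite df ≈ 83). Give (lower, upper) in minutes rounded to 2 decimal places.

Standard errors of each mean: 5.3/√72 = 0.6246 and 2.0/√114 = 0.1873.
SE(x̄₁ − x̄₂) = √(0.6246² + 0.1873²) = 0.6521 for independent samples with unequal variances.
With t* = 2.636, the margin is 2.636 × 0.6521 = 1.7189.
x̄₁ − x̄₂ = 23.0 − 18.8 = 4.2000; the interval is 4.2000 ± 1.7189 = (2.48, 5.92).

(2.48, 5.92)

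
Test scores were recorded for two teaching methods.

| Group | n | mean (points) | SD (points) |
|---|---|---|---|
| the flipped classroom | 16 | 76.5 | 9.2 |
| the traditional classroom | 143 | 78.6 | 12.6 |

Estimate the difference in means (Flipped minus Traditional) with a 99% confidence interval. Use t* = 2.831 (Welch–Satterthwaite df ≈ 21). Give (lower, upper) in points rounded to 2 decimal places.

(-9.26, 5.06)

Per-group SEs: s₁/√n₁ = 9.2/√16 = 2.3000, s₂/√n₂ = 12.6/√143 = 1.0537.
Unpooled SE of the difference: √(5.29 + 1.11028369) = 2.5299.
Margin of error = t* · SE = 2.831 × 2.5299 = 7.1621.
x̄₁ − x̄₂ = 76.5 − 78.6 = -2.1000.
CI: -2.1000 ± 7.1621 = (-9.26, 5.06).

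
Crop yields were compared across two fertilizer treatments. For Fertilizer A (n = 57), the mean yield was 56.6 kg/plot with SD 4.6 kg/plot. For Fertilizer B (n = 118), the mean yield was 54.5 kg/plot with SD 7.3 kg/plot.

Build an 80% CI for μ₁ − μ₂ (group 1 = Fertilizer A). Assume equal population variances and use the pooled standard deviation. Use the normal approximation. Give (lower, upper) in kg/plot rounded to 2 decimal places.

(0.75, 3.45)

Pooled variance s_p² = [56·4.6² + 117·7.3²] / (57+118−2) = 42.8895, so s_p = 6.5490.
SE_diff = s_p·√(1/n₁ + 1/n₂) = 6.5490·√(1/57 + 1/118) = 1.0564.
z* = 1.282; margin = 1.282 × 1.0564 = 1.3543.
Difference = 56.6 − 54.5 = 2.1000.
2.1000 ± 1.3543 → (0.75, 3.45).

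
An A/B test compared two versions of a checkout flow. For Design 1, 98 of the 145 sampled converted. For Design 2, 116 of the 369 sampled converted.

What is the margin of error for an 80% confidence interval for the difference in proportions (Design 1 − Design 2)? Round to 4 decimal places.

0.0587

p̂₁ = 98/145 = 0.6759 and p̂₂ = 116/369 = 0.3144.
SE₁ = √(p̂₁(1−p̂₁)/n₁) = √(0.6759·0.3241/145) = 0.03887; SE₂ = √(0.3144·0.6856/369) = 0.02417.
Independent samples: SE of the difference = √(SE₁² + SE₂²) = √(0.0015108769 + 0.0005841889) = 0.04577.
z* for 80% confidence is 1.282, so the margin of error is 1.282 × 0.04577 = 0.05868.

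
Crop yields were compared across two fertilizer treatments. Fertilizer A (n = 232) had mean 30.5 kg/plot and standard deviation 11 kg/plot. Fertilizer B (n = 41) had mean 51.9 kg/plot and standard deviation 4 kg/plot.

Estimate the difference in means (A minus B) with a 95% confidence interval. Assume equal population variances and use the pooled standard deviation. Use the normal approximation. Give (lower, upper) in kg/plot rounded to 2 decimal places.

(-24.81, -17.99)

Pooled variance s_p² = [231·11² + 40·4²] / (232+41−2) = 105.5018, so s_p = 10.2714.
SE_diff = s_p·√(1/n₁ + 1/n₂) = 10.2714·√(1/232 + 1/41) = 1.7401.
z* = 1.960; margin = 1.960 × 1.7401 = 3.4106.
Difference = 30.5 − 51.9 = -21.4000.
-21.4000 ± 3.4106 → (-24.81, -17.99).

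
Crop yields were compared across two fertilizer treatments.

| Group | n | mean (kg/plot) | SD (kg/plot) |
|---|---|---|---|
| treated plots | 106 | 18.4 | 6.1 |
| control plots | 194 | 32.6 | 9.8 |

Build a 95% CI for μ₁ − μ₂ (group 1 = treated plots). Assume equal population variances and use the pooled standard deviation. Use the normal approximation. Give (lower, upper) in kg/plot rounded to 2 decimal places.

(-16.25, -12.15)

Pooled variance s_p² = [105·6.1² + 193·9.8²] / (106+194−2) = 75.3113, so s_p = 8.6782.
SE_diff = s_p·√(1/n₁ + 1/n₂) = 8.6782·√(1/106 + 1/194) = 1.0482.
z* = 1.960; margin = 1.960 × 1.0482 = 2.0545.
Difference = 18.4 − 32.6 = -14.2000.
-14.2000 ± 2.0545 → (-16.25, -12.15).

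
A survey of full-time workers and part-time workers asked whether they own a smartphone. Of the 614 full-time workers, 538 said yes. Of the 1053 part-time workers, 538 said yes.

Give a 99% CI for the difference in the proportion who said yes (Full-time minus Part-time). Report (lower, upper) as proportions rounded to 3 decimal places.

p̂₁ = 538/614 = 0.8762 and p̂₂ = 538/1053 = 0.5109.
SE₁ = √(p̂₁(1−p̂₁)/n₁) = √(0.8762·0.1238/614) = 0.01329; SE₂ = √(0.5109·0.4891/1053) = 0.01540.
Independent samples: SE of the difference = √(SE₁² + SE₂²) = √(0.0001766241 + 0.00023716) = 0.02034.
z* for 99% confidence is 2.576, so the margin of error is 2.576 × 0.02034 = 0.05240.
Point estimate p̂₁ − p̂₂ = 0.8762 − 0.5109 = 0.3653.
0.3653 ± 0.05240 → (0.313, 0.418).

(0.313, 0.418)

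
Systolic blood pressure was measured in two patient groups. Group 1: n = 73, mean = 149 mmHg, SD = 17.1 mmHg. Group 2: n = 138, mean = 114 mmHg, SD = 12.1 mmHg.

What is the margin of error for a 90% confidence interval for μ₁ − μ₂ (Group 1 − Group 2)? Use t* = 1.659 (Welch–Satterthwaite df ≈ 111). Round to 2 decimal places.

Per-group SEs: s₁/√n₁ = 17.1/√73 = 2.0014, s₂/√n₂ = 12.1/√138 = 1.0300.
Unpooled SE of the difference: √(4.00560196 + 1.0609) = 2.2509.
Margin of error = t* · SE = 1.659 × 2.2509 = 3.7342.

3.73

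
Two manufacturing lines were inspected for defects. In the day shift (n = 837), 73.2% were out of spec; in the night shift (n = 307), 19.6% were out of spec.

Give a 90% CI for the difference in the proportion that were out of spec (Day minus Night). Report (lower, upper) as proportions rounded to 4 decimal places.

(0.4910, 0.5810)

Each SE is √(p̂(1−p̂)/n): √(0.7320·0.2680/837) = 0.01531 and √(0.1960·0.8040/307) = 0.02266.
SE(p̂₁ − p̂₂) = √(SE₁² + SE₂²) = √(0.0002343961 + 0.0005134756) = 0.02735, since the two samples are independent.
At 90% confidence z* = 1.645; margin = 1.645 × 0.02735 = 0.04499.
The difference is 0.7320 − 0.1960 = 0.5360, so the interval is 0.5360 ± 0.04499 = (0.4910, 0.5810).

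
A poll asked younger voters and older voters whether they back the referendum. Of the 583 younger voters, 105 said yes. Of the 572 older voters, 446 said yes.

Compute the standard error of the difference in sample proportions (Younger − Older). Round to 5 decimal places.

Sample proportions: 105/583 = 0.1801, 446/572 = 0.7797.
Each SE is √(p̂(1−p̂)/n): √(0.1801·0.8199/583) = 0.01591 and √(0.7797·0.2203/572) = 0.01733.
SE(p̂₁ − p̂₂) = √(SE₁² + SE₂²) = √(0.0002531281 + 0.0003003289) = 0.02353, since the two samples are independent.

0.02353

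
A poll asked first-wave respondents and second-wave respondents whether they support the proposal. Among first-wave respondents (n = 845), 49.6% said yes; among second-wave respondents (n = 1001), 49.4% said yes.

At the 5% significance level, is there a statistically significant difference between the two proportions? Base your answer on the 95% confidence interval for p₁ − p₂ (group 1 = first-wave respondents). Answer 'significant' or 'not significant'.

Each SE is √(p̂(1−p̂)/n): √(0.4960·0.5040/845) = 0.01720 and √(0.4940·0.5060/1001) = 0.01580.
SE(p̂₁ − p̂₂) = √(SE₁² + SE₂²) = √(0.00029584 + 0.00024964) = 0.02336, since the two samples are independent.
At 95% confidence z* = 1.960; margin = 1.960 × 0.02336 = 0.04579.
The difference is 0.4960 − 0.4940 = 0.0020, so the interval is 0.0020 ± 0.04579 = (-0.04379, 0.04779).
The interval (-0.04379, 0.04779) contains 0, so the difference is not significant.

not significant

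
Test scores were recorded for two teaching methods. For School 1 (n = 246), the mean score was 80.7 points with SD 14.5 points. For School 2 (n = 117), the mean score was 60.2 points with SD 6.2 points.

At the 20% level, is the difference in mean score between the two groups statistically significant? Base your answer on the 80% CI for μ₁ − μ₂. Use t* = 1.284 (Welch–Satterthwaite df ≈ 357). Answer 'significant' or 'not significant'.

significant

SE₁ = s₁/√n₁ = 14.5/√246 = 0.9245; SE₂ = 6.2/√117 = 0.5732.
Independent samples, unequal variances: SE_diff = √(SE₁² + SE₂²) = √(0.85470025 + 0.32855824) = 1.0878.
t* = 1.284, so margin of error = 1.284 × 1.0878 = 1.3967.
Difference in means = 80.7 − 60.2 = 20.5000.
20.5000 ± 1.3967 → (19.1033, 21.8967).
The interval (19.1033, 21.8967) does not contain 0, so the difference is significant.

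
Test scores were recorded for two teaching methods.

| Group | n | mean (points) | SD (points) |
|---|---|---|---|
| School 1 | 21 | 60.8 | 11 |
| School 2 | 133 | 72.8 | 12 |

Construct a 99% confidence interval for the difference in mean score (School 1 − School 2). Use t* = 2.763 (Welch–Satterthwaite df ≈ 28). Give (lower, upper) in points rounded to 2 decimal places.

SE₁ = s₁/√n₁ = 11/√21 = 2.4004; SE₂ = 12/√133 = 1.0405.
Independent samples, unequal variances: SE_diff = √(SE₁² + SE₂²) = √(5.76192016 + 1.08264025) = 2.6162.
t* = 2.763, so margin of error = 2.763 × 2.6162 = 7.2286.
Difference in means = 60.8 − 72.8 = -12.0000.
-12.0000 ± 7.2286 → (-19.23, -4.77).

(-19.23, -4.77)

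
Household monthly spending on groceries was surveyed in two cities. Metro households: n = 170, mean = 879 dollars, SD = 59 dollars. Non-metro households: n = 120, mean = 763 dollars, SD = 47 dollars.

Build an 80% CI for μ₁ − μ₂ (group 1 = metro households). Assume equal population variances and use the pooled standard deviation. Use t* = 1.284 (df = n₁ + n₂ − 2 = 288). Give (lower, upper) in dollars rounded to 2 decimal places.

s_p = √[((n₁−1)s₁² + (n₂−1)s₂²)/(n₁+n₂−2)] = √[(169·59² + 119·47²)/288] = 54.3637.
SE = 54.3637·√(1/170 + 1/120) = 6.4818.
With t* = 1.284, margin = 1.284 × 6.4818 = 8.3226.
x̄₁ − x̄₂ = 879 − 763 = 116.0000; interval 116.0000 ± 8.3226 = (107.68, 124.32).

(107.68, 124.32)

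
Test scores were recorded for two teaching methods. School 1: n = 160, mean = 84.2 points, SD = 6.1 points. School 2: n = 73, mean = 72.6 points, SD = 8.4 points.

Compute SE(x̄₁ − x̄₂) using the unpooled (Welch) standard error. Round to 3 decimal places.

SE₁ = s₁/√n₁ = 6.1/√160 = 0.4822; SE₂ = 8.4/√73 = 0.9831.
Independent samples, unequal variances: SE_diff = √(SE₁² + SE₂²) = √(0.23251684 + 0.96648561) = 1.0950.

1.095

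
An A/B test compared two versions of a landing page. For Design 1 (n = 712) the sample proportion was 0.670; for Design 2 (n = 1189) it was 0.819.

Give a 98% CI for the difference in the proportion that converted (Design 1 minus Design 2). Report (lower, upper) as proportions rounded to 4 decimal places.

The two standard errors are √(0.6700×0.3300/712) = 0.01762 and √(0.8190×0.1810/1189) = 0.01117.
Because the samples are independent, SE_diff = √(0.01762² + 0.01117²) = 0.02086.
Using z* = 2.326 for 98%, ME = 2.326 × 0.02086 = 0.04852.
p̂₁ − p̂₂ = -0.1490; interval -0.1490 ± 0.04852 gives (-0.1975, -0.1005).

(-0.1975, -0.1005)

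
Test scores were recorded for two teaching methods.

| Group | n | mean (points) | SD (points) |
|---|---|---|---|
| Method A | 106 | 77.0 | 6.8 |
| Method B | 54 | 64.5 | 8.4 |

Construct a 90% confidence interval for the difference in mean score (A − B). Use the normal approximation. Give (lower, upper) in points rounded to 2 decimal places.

Standard errors of each mean: 6.8/√106 = 0.6605 and 8.4/√54 = 1.1431.
SE(x̄₁ − x̄₂) = √(0.6605² + 1.1431²) = 1.3202 for independent samples with unequal variances.
With z* = 1.645, the margin is 1.645 × 1.3202 = 2.1717.
x̄₁ − x̄₂ = 77.0 − 64.5 = 12.5000; the interval is 12.5000 ± 2.1717 = (10.33, 14.67).

(10.33, 14.67)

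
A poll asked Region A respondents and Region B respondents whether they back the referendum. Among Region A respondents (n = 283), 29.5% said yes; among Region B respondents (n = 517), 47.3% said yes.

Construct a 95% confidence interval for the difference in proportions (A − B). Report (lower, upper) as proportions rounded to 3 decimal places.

Each SE is √(p̂(1−p̂)/n): √(0.2950·0.7050/283) = 0.02711 and √(0.4730·0.5270/517) = 0.02196.
SE(p̂₁ − p̂₂) = √(SE₁² + SE₂²) = √(0.0007349521 + 0.0004822416) = 0.03489, since the two samples are independent.
At 95% confidence z* = 1.960; margin = 1.960 × 0.03489 = 0.06838.
The difference is 0.2950 − 0.4730 = -0.1780, so the interval is -0.1780 ± 0.06838 = (-0.246, -0.110).

(-0.246, -0.110)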